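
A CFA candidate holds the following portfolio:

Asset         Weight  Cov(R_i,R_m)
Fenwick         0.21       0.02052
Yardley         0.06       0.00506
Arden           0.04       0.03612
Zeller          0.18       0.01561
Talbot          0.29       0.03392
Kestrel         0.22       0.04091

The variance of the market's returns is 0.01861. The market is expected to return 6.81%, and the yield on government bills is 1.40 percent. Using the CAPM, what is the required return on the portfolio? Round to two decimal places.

9.45%

β_Fenwick = 0.02052 / 0.01861 = 1.1026
β_Yardley = 0.00506 / 0.01861 = 0.2719
β_Arden = 0.03612 / 0.01861 = 1.9409
β_Zeller = 0.01561 / 0.01861 = 0.8388
β_Talbot = 0.03392 / 0.01861 = 1.8227
β_Kestrel = 0.04091 / 0.01861 = 2.1983
β_P = Σ w_i β_i = 0.21×1.1026 + 0.06×0.2719 + 0.04×1.9409 + 0.18×0.8388 + 0.29×1.8227 + 0.22×2.1983 = 1.4887
MRP = 6.81% − 1.40% = 5.41%
E(R_P) = R_f + β_P × MRP = 1.40% + 1.4887 × 5.41% = 9.45%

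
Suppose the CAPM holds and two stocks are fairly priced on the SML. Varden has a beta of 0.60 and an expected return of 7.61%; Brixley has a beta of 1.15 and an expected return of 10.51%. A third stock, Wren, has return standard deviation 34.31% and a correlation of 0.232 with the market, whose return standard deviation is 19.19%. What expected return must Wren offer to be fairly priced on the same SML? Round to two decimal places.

6.63%

MRP = (10.51% − 7.61%) / (1.15 − 0.60) = 5.2727%
R_f = 7.61% − 0.60 × 5.2727% = 4.4464%
β_Wren = ρ·σ_i/σ_m = 0.232 × 34.31 / 19.19 = 0.4148
E(R_Wren) = R_f + β × MRP = 4.4464% + 0.4148 × 5.2727% = 6.63%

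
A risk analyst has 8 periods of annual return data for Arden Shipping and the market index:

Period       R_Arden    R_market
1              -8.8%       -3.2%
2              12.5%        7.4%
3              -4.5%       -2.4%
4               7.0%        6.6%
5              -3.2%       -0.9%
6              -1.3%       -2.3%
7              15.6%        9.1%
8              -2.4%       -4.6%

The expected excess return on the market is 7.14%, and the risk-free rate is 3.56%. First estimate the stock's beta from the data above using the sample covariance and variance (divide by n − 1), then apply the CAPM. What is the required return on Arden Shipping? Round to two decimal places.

14.25%

Mean R_i = (-8.8 + 12.5 − 4.5 + 7.0 − 3.2 − 1.3 + 15.6 − 2.4) / 8 = 1.8625%
Mean R_m = (-3.2 + 7.4 − 2.4 + 6.6 − 0.9 − 2.3 + 9.1 − 4.6) / 8 = 1.2125%
Σ(R_i − R̄_i)(R_m − R̄_m) = 318.4638  ⇒  Cov = 318.4638 / 7 = 45.4948
Σ(R_m − R̄_m)² = 212.6288  ⇒  Var(R_m) = 212.6288 / 7 = 30.3755
β = Cov / Var(R_m) = 45.4948 / 30.3755 = 1.4977
E(R) = R_f + β × MRP = 3.56% + 1.4977 × 7.14% = 14.25%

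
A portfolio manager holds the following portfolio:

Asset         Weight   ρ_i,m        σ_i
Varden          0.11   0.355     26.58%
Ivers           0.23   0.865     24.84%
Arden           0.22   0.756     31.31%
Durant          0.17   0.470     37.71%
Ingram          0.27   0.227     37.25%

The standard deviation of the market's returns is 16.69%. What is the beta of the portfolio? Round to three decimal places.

β_Varden = 0.355 × 26.58% / 16.69% = 0.5654
β_Ivers = 0.865 × 24.84% / 16.69% = 1.2874
β_Arden = 0.756 × 31.31% / 16.69% = 1.4182
β_Durant = 0.470 × 37.71% / 16.69% = 1.0619
β_Ingram = 0.227 × 37.25% / 16.69% = 0.5066
β_P = Σ w_i β_i = 0.11×0.5654 + 0.23×1.2874 + 0.22×1.4182 + 0.17×1.0619 + 0.27×0.5066 = 0.9876

0.988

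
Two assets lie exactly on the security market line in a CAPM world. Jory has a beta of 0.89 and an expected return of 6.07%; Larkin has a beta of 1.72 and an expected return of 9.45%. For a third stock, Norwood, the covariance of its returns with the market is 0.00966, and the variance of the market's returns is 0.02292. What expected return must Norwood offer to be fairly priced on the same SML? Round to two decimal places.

MRP = (9.45% − 6.07%) / (1.72 − 0.89) = 4.0723%
R_f = 6.07% − 0.89 × 4.0723% = 2.4457%
β_Norwood = Cov / Var(R_m) = 0.00966 / 0.02292 = 0.4215
E(R_Norwood) = R_f + β × MRP = 2.4457% + 0.4215 × 4.0723% = 4.16%

4.16%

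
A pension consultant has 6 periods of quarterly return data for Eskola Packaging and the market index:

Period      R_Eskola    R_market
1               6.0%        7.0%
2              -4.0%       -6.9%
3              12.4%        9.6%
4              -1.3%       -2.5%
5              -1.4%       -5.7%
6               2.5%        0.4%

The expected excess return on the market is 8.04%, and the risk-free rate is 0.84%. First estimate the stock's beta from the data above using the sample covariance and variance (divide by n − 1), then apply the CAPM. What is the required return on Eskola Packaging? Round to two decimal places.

7.79%

Mean R_i = (6.0 − 4.0 + 12.4 − 1.3 − 1.4 + 2.5) / 6 = 2.3667%
Mean R_m = (7.0 − 6.9 + 9.6 − 2.5 − 5.7 + 0.4) / 6 = 0.3167%
Σ(R_i − R̄_i)(R_m − R̄_m) = 196.3733  ⇒  Cov = 196.3733 / 5 = 39.2747
Σ(R_m − R̄_m)² = 227.0683  ⇒  Var(R_m) = 227.0683 / 5 = 45.4137
β = Cov / Var(R_m) = 39.2747 / 45.4137 = 0.8648
E(R) = R_f + β × MRP = 0.84% + 0.8648 × 8.04% = 7.79%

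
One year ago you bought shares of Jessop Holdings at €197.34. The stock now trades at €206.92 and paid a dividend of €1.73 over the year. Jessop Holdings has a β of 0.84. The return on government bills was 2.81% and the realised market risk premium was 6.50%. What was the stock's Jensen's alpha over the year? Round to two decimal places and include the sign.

-2.54%

Realised HPR = (P1 + D1 − P0) / P0 = (206.92 + 1.73 − 197.34) / 197.34 = 11.31 / 197.34 = 5.7312%
CAPM required = R_f + β·MRP = 2.81% + 0.84 × 6.50% = 8.2700%
α = realised − required = 5.7312% − 8.2700% = -2.54%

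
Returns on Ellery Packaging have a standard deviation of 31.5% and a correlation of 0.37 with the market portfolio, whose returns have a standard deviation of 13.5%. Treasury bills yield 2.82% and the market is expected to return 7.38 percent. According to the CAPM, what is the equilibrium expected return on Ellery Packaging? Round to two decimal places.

β = ρ × σ_i / σ_m = 0.37 × 31.5% / 13.5% = 0.8633
MRP = 7.38% − 2.82% = 4.56%
E(R) = 2.82% + 0.8633 × 4.56% = 6.76%

6.76%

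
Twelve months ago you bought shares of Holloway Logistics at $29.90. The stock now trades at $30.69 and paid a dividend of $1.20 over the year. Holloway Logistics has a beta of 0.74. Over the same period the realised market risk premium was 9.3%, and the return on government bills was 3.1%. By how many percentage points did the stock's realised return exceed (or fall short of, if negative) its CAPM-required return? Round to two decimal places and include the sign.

-3.33%

Realised HPR = (P1 + D1 − P0) / P0 = (30.69 + 1.20 − 29.90) / 29.90 = 1.99 / 29.90 = 6.6555%
CAPM required = R_f + β·MRP = 3.1% + 0.74 × 9.3% = 9.9820%
α = realised − required = 6.6555% − 9.9820% = -3.33%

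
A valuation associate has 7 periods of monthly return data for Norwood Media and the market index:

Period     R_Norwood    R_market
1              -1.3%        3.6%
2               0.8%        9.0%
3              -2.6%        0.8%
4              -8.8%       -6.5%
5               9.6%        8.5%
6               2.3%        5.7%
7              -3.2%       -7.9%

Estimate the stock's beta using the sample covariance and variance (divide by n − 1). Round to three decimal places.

0.658

Mean R_i = (-1.3 + 0.8 − 2.6 − 8.8 + 9.6 + 2.3 − 3.2) / 7 = -0.4571%
Mean R_m = (3.6 + 9.0 + 0.8 − 6.5 + 8.5 + 5.7 − 7.9) / 7 = 1.8857%
Σ(R_i − R̄_i)(R_m − R̄_m) = 183.6643  ⇒  Cov = 183.6643 / 6 = 30.6107
Σ(R_m − R̄_m)² = 279.1086  ⇒  Var(R_m) = 279.1086 / 6 = 46.5181
β = Cov / Var(R_m) = 30.6107 / 46.5181 = 0.6580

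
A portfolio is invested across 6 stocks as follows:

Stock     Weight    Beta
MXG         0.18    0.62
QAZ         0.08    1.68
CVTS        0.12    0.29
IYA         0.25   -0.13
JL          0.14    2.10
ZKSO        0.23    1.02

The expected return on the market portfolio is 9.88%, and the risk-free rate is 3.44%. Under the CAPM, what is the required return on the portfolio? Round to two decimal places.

8.44%

β_P = Σ w_i β_i = 0.18×0.62 + 0.08×1.68 + 0.12×0.29 + 0.25×-0.13 + 0.14×2.10 + 0.23×1.02 = 0.7769
MRP = 9.88% − 3.44% = 6.44%
E(R_P) = R_f + β_P × MRP = 3.44% + 0.7769 × 6.44% = 8.44%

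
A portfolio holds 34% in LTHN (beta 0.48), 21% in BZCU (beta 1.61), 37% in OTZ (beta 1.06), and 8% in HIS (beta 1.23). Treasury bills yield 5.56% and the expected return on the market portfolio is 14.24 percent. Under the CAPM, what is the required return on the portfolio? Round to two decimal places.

14.17%

β_P = Σ w_i β_i = 0.34×0.48 + 0.21×1.61 + 0.37×1.06 + 0.08×1.23 = 0.9919
MRP = 14.24% − 5.56% = 8.68%
E(R_P) = R_f + β_P × MRP = 5.56% + 0.9919 × 8.68% = 14.17%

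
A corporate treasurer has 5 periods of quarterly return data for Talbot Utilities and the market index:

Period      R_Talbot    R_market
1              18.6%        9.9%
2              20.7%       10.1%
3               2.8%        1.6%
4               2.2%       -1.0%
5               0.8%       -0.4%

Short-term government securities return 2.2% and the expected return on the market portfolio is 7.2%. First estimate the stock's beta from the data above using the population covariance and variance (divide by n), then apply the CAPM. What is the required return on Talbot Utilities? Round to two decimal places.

Mean R_i = (18.6 + 20.7 + 2.8 + 2.2 + 0.8) / 5 = 9.0200%
Mean R_m = (9.9 + 10.1 + 1.6 − 1.0 − 0.4) / 5 = 4.0400%
Σ(R_i − R̄_i)(R_m − R̄_m) = 212.9660  ⇒  Cov = 212.9660 / 5 = 42.5932
Σ(R_m − R̄_m)² = 122.1320  ⇒  Var(R_m) = 122.1320 / 5 = 24.4264
β = Cov / Var(R_m) = 42.5932 / 24.4264 = 1.7437
MRP = 7.2% − 2.2% = 5.00%
E(R) = R_f + β × MRP = 2.2% + 1.7437 × 5.0% = 10.92%

10.92%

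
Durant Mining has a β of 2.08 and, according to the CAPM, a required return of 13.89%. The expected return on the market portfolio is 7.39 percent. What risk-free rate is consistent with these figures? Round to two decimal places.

E(R) = R_f + β(E(R_m) − R_f) = R_f(1 − β) + β·E(R_m)
13.89% = R_f × (1 − 2.08) + 2.08 × 7.39%
13.89% = R_f × -1.08 + 15.3712%
R_f = (13.89% − 15.3712%) / -1.08 = 1.37%

1.37%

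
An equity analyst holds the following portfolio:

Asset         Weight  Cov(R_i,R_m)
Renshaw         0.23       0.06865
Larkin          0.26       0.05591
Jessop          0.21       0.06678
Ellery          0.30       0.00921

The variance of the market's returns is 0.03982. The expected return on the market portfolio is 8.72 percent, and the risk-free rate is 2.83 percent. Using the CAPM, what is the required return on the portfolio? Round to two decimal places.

β_Renshaw = 0.06865 / 0.03982 = 1.7240
β_Larkin = 0.05591 / 0.03982 = 1.4041
β_Jessop = 0.06678 / 0.03982 = 1.6770
β_Ellery = 0.00921 / 0.03982 = 0.2313
β_P = Σ w_i β_i = 0.23×1.7240 + 0.26×1.4041 + 0.21×1.6770 + 0.30×0.2313 = 1.1831
MRP = 8.72% − 2.83% = 5.89%
E(R_P) = R_f + β_P × MRP = 2.83% + 1.1831 × 5.89% = 9.80%

9.80%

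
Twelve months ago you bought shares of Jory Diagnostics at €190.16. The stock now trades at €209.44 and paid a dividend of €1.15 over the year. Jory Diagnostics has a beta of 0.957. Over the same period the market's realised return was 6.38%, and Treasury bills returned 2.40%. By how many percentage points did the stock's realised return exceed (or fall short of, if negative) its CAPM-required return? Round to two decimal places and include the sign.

+4.53%

Realised HPR = (P1 + D1 − P0) / P0 = (209.44 + 1.15 − 190.16) / 190.16 = 20.43 / 190.16 = 10.7436%
MRP = 6.38% − 2.40% = 3.98%
CAPM required = R_f + β·MRP = 2.40% + 0.957 × 3.98% = 6.20886%
α = realised − required = 10.7436% − 6.20886% = +4.53%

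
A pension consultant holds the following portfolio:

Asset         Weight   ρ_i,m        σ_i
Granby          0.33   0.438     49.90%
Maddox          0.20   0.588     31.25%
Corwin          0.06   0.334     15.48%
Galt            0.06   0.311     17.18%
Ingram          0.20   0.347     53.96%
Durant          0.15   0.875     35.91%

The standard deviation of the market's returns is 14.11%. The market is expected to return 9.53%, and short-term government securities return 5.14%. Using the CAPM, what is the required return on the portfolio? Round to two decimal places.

β_Granby = 0.438 × 49.90% / 14.11% = 1.5490
β_Maddox = 0.588 × 31.25% / 14.11% = 1.3023
β_Corwin = 0.334 × 15.48% / 14.11% = 0.3664
β_Galt = 0.311 × 17.18% / 14.11% = 0.3787
β_Ingram = 0.347 × 53.96% / 14.11% = 1.3270
β_Durant = 0.875 × 35.91% / 14.11% = 2.2269
β_P = Σ w_i β_i = 0.33×1.5490 + 0.20×1.3023 + 0.06×0.3664 + 0.06×0.3787 + 0.20×1.3270 + 0.15×2.2269 = 1.4158
MRP = 9.53% − 5.14% = 4.39%
E(R_P) = R_f + β_P × MRP = 5.14% + 1.4158 × 4.39% = 11.36%

11.36%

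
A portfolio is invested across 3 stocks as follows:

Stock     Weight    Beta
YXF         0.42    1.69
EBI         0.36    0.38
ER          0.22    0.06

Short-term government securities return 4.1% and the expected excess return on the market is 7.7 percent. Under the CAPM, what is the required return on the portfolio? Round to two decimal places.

10.72%

β_P = Σ w_i β_i = 0.42×1.69 + 0.36×0.38 + 0.22×0.06 = 0.8598
E(R_P) = R_f + β_P × MRP = 4.1% + 0.8598 × 7.7% = 10.72%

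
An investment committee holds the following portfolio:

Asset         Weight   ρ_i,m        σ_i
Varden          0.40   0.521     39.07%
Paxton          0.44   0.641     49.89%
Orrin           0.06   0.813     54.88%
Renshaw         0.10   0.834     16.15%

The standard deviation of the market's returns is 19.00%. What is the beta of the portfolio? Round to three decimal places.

1.381

β_Varden = 0.521 × 39.07% / 19.00% = 1.0713
β_Paxton = 0.641 × 49.89% / 19.00% = 1.6831
β_Orrin = 0.813 × 54.88% / 19.00% = 2.3483
β_Renshaw = 0.834 × 16.15% / 19.00% = 0.7089
β_P = Σ w_i β_i = 0.40×1.0713 + 0.44×1.6831 + 0.06×2.3483 + 0.10×0.7089 = 1.3809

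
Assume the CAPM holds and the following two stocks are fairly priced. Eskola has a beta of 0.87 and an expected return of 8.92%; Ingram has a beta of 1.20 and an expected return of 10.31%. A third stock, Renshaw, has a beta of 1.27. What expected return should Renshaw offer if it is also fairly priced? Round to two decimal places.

MRP (SML slope) = (10.31% − 8.92%) / (1.20 − 0.87) = 1.39% / 0.33 = 4.2121%
R_f (intercept) = 8.92% − 0.87 × 4.2121% = 5.2555%
E(R_Renshaw) = R_f + β × MRP = 5.2555% + 1.27 × 4.2121% = 10.60%

10.60%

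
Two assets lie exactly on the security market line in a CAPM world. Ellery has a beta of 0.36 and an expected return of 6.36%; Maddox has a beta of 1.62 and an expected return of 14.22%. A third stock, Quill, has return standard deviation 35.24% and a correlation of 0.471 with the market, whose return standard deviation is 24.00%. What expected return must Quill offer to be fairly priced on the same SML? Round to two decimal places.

8.43%

MRP = (14.22% − 6.36%) / (1.62 − 0.36) = 6.2381%
R_f = 6.36% − 0.36 × 6.2381% = 4.1143%
β_Quill = ρ·σ_i/σ_m = 0.471 × 35.24 / 24.00 = 0.6916
E(R_Quill) = R_f + β × MRP = 4.1143% + 0.6916 × 6.2381% = 8.43%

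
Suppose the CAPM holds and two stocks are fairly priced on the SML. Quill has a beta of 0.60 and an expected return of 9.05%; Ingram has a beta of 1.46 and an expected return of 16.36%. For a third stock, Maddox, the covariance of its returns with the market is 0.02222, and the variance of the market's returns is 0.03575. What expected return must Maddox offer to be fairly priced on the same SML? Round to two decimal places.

9.23%

MRP = (16.36% − 9.05%) / (1.46 − 0.60) = 8.5000%
R_f = 9.05% − 0.60 × 8.5000% = 3.9500%
β_Maddox = Cov / Var(R_m) = 0.02222 / 0.03575 = 0.6215
E(R_Maddox) = R_f + β × MRP = 3.9500% + 0.6215 × 8.5000% = 9.23%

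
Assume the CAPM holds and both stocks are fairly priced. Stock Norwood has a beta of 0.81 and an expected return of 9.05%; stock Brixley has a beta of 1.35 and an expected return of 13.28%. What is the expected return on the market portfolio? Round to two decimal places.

Both satisfy E(R) = R_f + β·MRP, so the slope of the SML is
MRP = (13.28% − 9.05%) / (1.35 − 0.81) = 4.23% / 0.54 = 7.8333%
R_f = E(R_Norwood) − β_Norwood·MRP = 9.05% − 0.81 × 7.8333% = 2.7050%
E(R_m) = R_f + MRP = 2.7050% + 7.8333% = 10.54%

10.54%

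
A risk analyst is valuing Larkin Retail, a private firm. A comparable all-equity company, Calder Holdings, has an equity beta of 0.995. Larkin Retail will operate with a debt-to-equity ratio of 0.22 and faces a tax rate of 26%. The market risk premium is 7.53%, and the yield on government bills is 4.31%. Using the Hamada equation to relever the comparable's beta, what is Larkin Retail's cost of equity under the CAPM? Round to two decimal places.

β_L = β_U × [1 + (1 − t)(D/E)] = 0.995 × [1 + (1 − 0.26) × 0.22]
    = 0.995 × [1 + 0.74 × 0.22] = 0.995 × 1.1628 = 1.1570
E(R) = R_f + β_L × MRP = 4.31% + 1.1570 × 7.53% = 13.02%

13.02%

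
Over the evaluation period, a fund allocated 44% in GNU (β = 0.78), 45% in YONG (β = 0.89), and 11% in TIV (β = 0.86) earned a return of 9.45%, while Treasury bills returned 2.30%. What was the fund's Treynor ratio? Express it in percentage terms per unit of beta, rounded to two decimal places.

β_P = 0.44×0.78 + 0.45×0.89 + 0.11×0.86 = 0.8383
Treynor = (R_P − R_f) / β_P = (9.45% − 2.30%) / 0.8383 = 7.15% / 0.8383 = 8.53%

8.53%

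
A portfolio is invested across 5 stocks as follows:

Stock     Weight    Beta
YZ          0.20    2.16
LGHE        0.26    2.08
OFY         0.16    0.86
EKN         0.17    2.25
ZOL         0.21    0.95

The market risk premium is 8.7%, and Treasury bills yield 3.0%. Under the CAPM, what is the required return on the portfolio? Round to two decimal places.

β_P = Σ w_i β_i = 0.20×2.16 + 0.26×2.08 + 0.16×0.86 + 0.17×2.25 + 0.21×0.95 = 1.6924
E(R_P) = R_f + β_P × MRP = 3.0% + 1.6924 × 8.7% = 17.72%

17.72%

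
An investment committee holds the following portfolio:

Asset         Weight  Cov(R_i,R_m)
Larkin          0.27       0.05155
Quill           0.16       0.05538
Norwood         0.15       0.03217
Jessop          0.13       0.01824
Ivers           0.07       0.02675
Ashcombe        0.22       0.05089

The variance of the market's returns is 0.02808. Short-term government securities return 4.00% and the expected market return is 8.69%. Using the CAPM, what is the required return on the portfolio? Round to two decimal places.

11.19%

β_Larkin = 0.05155 / 0.02808 = 1.8358
β_Quill = 0.05538 / 0.02808 = 1.9722
β_Norwood = 0.03217 / 0.02808 = 1.1457
β_Jessop = 0.01824 / 0.02808 = 0.6496
β_Ivers = 0.02675 / 0.02808 = 0.9526
β_Ashcombe = 0.05089 / 0.02808 = 1.8123
β_P = Σ w_i β_i = 0.27×1.8358 + 0.16×1.9722 + 0.15×1.1457 + 0.13×0.6496 + 0.07×0.9526 + 0.22×1.8123 = 1.5329
MRP = 8.69% − 4.00% = 4.69%
E(R_P) = R_f + β_P × MRP = 4.00% + 1.5329 × 4.69% = 11.19%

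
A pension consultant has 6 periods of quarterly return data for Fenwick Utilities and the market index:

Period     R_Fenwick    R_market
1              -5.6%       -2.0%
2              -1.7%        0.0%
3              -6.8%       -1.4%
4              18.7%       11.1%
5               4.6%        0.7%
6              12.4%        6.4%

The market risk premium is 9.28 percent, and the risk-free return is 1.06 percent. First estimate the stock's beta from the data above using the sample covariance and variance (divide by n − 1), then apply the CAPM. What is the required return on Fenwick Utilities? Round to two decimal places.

Mean R_i = (-5.6 − 1.7 − 6.8 + 18.7 + 4.6 + 12.4) / 6 = 3.6000%
Mean R_m = (-2.0 + 0.0 − 1.4 + 11.1 + 0.7 + 6.4) / 6 = 2.4667%
Σ(R_i − R̄_i)(R_m − R̄_m) = 257.5900  ⇒  Cov = 257.5900 / 5 = 51.5180
Σ(R_m − R̄_m)² = 134.1133  ⇒  Var(R_m) = 134.1133 / 5 = 26.8227
β = Cov / Var(R_m) = 51.5180 / 26.8227 = 1.9207
E(R) = R_f + β × MRP = 1.06% + 1.9207 × 9.28% = 18.88%

18.88%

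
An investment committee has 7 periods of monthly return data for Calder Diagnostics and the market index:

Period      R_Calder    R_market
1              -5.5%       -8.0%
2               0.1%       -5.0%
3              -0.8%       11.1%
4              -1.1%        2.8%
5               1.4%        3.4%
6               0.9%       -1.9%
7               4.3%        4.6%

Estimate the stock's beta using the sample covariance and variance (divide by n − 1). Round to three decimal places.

Mean R_i = (-5.5 + 0.1 − 0.8 − 1.1 + 1.4 + 0.9 + 4.3) / 7 = -0.1000%
Mean R_m = (-8.0 − 5.0 + 11.1 + 2.8 + 3.4 − 1.9 + 4.6) / 7 = 1.0000%
Σ(R_i − R̄_i)(R_m − R̄_m) = 55.0700  ⇒  Cov = 55.0700 / 6 = 9.1783
Σ(R_m − R̄_m)² = 249.3800  ⇒  Var(R_m) = 249.3800 / 6 = 41.5633
β = Cov / Var(R_m) = 9.1783 / 41.5633 = 0.2208

0.221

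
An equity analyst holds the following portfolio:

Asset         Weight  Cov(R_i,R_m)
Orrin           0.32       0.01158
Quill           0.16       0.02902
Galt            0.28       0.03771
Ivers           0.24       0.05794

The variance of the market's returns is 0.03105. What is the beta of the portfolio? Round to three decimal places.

1.057

β_Orrin = 0.01158 / 0.03105 = 0.3729
β_Quill = 0.02902 / 0.03105 = 0.9346
β_Galt = 0.03771 / 0.03105 = 1.2145
β_Ivers = 0.05794 / 0.03105 = 1.8660
β_P = Σ w_i β_i = 0.32×0.3729 + 0.16×0.9346 + 0.28×1.2145 + 0.24×1.8660 = 1.0568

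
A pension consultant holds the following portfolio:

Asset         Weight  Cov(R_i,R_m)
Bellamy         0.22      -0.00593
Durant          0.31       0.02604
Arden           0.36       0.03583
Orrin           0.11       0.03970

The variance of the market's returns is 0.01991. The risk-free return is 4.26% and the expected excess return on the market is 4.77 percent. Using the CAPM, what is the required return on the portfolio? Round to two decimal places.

10.02%

β_Bellamy = -0.00593 / 0.01991 = -0.2978
β_Durant = 0.02604 / 0.01991 = 1.3079
β_Arden = 0.03583 / 0.01991 = 1.7996
β_Orrin = 0.03970 / 0.01991 = 1.9940
β_P = Σ w_i β_i = 0.22×-0.2978 + 0.31×1.3079 + 0.36×1.7996 + 0.11×1.9940 = 1.2071
E(R_P) = R_f + β_P × MRP = 4.26% + 1.2071 × 4.77% = 10.02%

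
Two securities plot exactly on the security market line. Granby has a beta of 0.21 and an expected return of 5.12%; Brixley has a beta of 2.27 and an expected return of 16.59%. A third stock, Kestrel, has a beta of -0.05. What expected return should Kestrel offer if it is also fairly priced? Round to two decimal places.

MRP (SML slope) = (16.59% − 5.12%) / (2.27 − 0.21) = 11.47% / 2.06 = 5.5680%
R_f (intercept) = 5.12% − 0.21 × 5.5680% = 3.9507%
E(R_Kestrel) = R_f + β × MRP = 3.9507% + -0.05 × 5.5680% = 3.67%

3.67%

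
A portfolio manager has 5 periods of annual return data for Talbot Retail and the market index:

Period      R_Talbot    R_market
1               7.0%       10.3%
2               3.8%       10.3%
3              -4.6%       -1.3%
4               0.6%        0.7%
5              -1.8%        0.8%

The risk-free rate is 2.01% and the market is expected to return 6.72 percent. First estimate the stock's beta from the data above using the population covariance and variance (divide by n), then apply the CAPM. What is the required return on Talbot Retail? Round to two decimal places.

5.51%

Mean R_i = (7.0 + 3.8 − 4.6 + 0.6 − 1.8) / 5 = 1.0000%
Mean R_m = (10.3 + 10.3 − 1.3 + 0.7 + 0.8) / 5 = 4.1600%
Σ(R_i − R̄_i)(R_m − R̄_m) = 95.4000  ⇒  Cov = 95.4000 / 5 = 19.0800
Σ(R_m − R̄_m)² = 128.4720  ⇒  Var(R_m) = 128.4720 / 5 = 25.6944
β = Cov / Var(R_m) = 19.0800 / 25.6944 = 0.7426
MRP = 6.72% − 2.01% = 4.71%
E(R) = R_f + β × MRP = 2.01% + 0.7426 × 4.71% = 5.51%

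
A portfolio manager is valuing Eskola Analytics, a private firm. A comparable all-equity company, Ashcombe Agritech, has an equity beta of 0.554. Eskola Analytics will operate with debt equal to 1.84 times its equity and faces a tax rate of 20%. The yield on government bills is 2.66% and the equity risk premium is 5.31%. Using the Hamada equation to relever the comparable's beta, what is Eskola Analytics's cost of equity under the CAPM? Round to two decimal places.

β_L = β_U × [1 + (1 − t)(D/E)] = 0.554 × [1 + (1 − 0.20) × 1.84]
    = 0.554 × [1 + 0.80 × 1.84] = 0.554 × 2.4720 = 1.3695
E(R) = R_f + β_L × MRP = 2.66% + 1.3695 × 5.31% = 9.93%

9.93%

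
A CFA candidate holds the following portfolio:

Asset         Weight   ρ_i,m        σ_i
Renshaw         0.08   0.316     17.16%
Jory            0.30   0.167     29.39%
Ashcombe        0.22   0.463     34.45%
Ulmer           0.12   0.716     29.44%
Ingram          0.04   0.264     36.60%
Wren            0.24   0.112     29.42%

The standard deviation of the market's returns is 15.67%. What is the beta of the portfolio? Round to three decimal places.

0.582

β_Renshaw = 0.316 × 17.16% / 15.67% = 0.3460
β_Jory = 0.167 × 29.39% / 15.67% = 0.3132
β_Ashcombe = 0.463 × 34.45% / 15.67% = 1.0179
β_Ulmer = 0.716 × 29.44% / 15.67% = 1.3452
β_Ingram = 0.264 × 36.60% / 15.67% = 0.6166
β_Wren = 0.112 × 29.42% / 15.67% = 0.2103
β_P = Σ w_i β_i = 0.08×0.3460 + 0.30×0.3132 + 0.22×1.0179 + 0.12×1.3452 + 0.04×0.6166 + 0.24×0.2103 = 0.5821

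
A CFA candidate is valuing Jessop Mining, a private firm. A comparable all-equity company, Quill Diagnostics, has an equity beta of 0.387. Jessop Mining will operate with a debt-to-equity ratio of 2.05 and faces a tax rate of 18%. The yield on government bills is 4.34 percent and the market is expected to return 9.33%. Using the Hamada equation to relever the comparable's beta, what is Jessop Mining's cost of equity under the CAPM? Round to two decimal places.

9.52%

β_L = β_U × [1 + (1 − t)(D/E)] = 0.387 × [1 + (1 − 0.18) × 2.05]
    = 0.387 × [1 + 0.82 × 2.05] = 0.387 × 2.6810 = 1.0375
MRP = 9.33% − 4.34% = 4.99%
E(R) = R_f + β_L × MRP = 4.34% + 1.0375 × 4.99% = 9.52%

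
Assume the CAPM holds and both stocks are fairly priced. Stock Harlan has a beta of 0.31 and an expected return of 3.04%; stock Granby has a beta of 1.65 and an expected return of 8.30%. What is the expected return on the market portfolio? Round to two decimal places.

5.75%

Both satisfy E(R) = R_f + β·MRP, so the slope of the SML is
MRP = (8.30% − 3.04%) / (1.65 − 0.31) = 5.26% / 1.34 = 3.9254%
R_f = E(R_Harlan) − β_Harlan·MRP = 3.04% − 0.31 × 3.9254% = 1.8231%
E(R_m) = R_f + MRP = 1.8231% + 3.9254% = 5.75%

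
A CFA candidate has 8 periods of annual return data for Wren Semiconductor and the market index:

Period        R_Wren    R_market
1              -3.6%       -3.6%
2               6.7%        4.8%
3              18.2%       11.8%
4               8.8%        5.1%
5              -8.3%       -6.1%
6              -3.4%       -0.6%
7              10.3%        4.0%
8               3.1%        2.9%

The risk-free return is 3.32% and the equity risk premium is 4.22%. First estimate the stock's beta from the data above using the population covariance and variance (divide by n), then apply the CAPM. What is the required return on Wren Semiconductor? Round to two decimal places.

Mean R_i = (-3.6 + 6.7 + 18.2 + 8.8 − 8.3 − 3.4 + 10.3 + 3.1) / 8 = 3.9750%
Mean R_m = (-3.6 + 4.8 + 11.8 + 5.1 − 6.1 − 0.6 + 4.0 + 2.9) / 8 = 2.2875%
Σ(R_i − R̄_i)(R_m − R̄_m) = 334.8775  ⇒  Cov = 334.8775 / 8 = 41.8597
Σ(R_m − R̄_m)² = 221.3688  ⇒  Var(R_m) = 221.3688 / 8 = 27.6711
β = Cov / Var(R_m) = 41.8597 / 27.6711 = 1.5128
E(R) = R_f + β × MRP = 3.32% + 1.5128 × 4.22% = 9.70%

9.70%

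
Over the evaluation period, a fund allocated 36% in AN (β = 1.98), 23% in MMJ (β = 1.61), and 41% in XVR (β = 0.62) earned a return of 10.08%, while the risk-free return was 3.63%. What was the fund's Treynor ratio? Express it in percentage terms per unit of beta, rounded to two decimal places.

4.82%

β_P = 0.36×1.98 + 0.23×1.61 + 0.41×0.62 = 1.3373
Treynor = (R_P − R_f) / β_P = (10.08% − 3.63%) / 1.3373 = 6.45% / 1.3373 = 4.82%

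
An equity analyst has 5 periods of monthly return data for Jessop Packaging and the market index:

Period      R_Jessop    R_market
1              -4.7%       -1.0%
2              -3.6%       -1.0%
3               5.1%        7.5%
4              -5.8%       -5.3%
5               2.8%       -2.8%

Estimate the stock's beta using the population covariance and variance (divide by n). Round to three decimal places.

0.713

Mean R_i = (-4.7 − 3.6 + 5.1 − 5.8 + 2.8) / 5 = -1.2400%
Mean R_m = (-1.0 − 1.0 + 7.5 − 5.3 − 2.8) / 5 = -0.5200%
Σ(R_i − R̄_i)(R_m − R̄_m) = 66.2260  ⇒  Cov = 66.2260 / 5 = 13.2452
Σ(R_m − R̄_m)² = 92.8280  ⇒  Var(R_m) = 92.8280 / 5 = 18.5656
β = Cov / Var(R_m) = 13.2452 / 18.5656 = 0.7134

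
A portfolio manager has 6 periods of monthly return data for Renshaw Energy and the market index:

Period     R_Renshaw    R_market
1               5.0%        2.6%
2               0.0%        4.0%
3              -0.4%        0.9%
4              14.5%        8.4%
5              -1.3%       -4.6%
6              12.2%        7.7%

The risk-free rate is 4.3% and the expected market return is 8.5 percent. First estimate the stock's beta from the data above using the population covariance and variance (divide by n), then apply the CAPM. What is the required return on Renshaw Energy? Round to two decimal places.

9.42%

Mean R_i = (5.0 + 0.0 − 0.4 + 14.5 − 1.3 + 12.2) / 6 = 5.0000%
Mean R_m = (2.6 + 4.0 + 0.9 + 8.4 − 4.6 + 7.7) / 6 = 3.1667%
Σ(R_i − R̄_i)(R_m − R̄_m) = 139.3600  ⇒  Cov = 139.3600 / 6 = 23.2267
Σ(R_m − R̄_m)² = 114.4133  ⇒  Var(R_m) = 114.4133 / 6 = 19.0689
β = Cov / Var(R_m) = 23.2267 / 19.0689 = 1.2180
MRP = 8.5% − 4.3% = 4.20%
E(R) = R_f + β × MRP = 4.3% + 1.2180 × 4.2% = 9.42%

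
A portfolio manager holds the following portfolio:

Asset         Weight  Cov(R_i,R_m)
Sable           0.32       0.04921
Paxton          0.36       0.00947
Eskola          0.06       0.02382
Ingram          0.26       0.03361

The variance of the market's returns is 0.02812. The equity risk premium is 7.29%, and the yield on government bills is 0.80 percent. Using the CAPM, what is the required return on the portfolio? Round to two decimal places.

8.40%

β_Sable = 0.04921 / 0.02812 = 1.7500
β_Paxton = 0.00947 / 0.02812 = 0.3368
β_Eskola = 0.02382 / 0.02812 = 0.8471
β_Ingram = 0.03361 / 0.02812 = 1.1952
β_P = Σ w_i β_i = 0.32×1.7500 + 0.36×0.3368 + 0.06×0.8471 + 0.26×1.1952 = 1.0428
E(R_P) = R_f + β_P × MRP = 0.80% + 1.0428 × 7.29% = 8.40%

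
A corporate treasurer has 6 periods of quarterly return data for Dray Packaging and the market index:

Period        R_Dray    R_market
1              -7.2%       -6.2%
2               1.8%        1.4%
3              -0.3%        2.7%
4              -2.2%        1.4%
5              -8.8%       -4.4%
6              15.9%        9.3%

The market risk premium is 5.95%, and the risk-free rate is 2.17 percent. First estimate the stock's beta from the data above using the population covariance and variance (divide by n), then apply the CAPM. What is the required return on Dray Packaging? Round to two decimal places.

Mean R_i = (-7.2 + 1.8 − 0.3 − 2.2 − 8.8 + 15.9) / 6 = -0.1333%
Mean R_m = (-6.2 + 1.4 + 2.7 + 1.4 − 4.4 + 9.3) / 6 = 0.7000%
Σ(R_i − R̄_i)(R_m − R̄_m) = 230.4200  ⇒  Cov = 230.4200 / 6 = 38.4033
Σ(R_m − R̄_m)² = 152.5600  ⇒  Var(R_m) = 152.5600 / 6 = 25.4267
β = Cov / Var(R_m) = 38.4033 / 25.4267 = 1.5104
E(R) = R_f + β × MRP = 2.17% + 1.5104 × 5.95% = 11.16%

11.16%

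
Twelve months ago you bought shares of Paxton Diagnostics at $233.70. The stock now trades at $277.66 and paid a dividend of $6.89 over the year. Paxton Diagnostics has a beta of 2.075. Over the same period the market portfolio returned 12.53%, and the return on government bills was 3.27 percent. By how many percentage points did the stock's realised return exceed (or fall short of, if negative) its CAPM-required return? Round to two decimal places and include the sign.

Realised HPR = (P1 + D1 − P0) / P0 = (277.66 + 6.89 − 233.70) / 233.70 = 50.85 / 233.70 = 21.7587%
MRP = 12.53% − 3.27% = 9.26%
CAPM required = R_f + β·MRP = 3.27% + 2.075 × 9.26% = 22.48450%
α = realised − required = 21.7587% − 22.48450% = -0.73%

-0.73%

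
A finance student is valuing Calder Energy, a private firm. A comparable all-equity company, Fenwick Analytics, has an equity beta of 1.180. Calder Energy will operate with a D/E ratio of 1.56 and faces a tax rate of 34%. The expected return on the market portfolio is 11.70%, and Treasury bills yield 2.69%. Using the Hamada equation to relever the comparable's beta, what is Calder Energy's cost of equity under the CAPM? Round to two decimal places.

β_L = β_U × [1 + (1 − t)(D/E)] = 1.180 × [1 + (1 − 0.34) × 1.56]
    = 1.180 × [1 + 0.66 × 1.56] = 1.180 × 2.0296 = 2.3949
MRP = 11.70% − 2.69% = 9.01%
E(R) = R_f + β_L × MRP = 2.69% + 2.3949 × 9.01% = 24.27%

24.27%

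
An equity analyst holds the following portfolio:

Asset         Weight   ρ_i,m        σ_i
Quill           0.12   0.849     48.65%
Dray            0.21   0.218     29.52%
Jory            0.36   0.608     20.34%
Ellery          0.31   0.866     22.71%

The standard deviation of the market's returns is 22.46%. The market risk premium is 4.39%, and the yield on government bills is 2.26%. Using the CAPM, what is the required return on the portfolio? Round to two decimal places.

β_Quill = 0.849 × 48.65% / 22.46% = 1.8390
β_Dray = 0.218 × 29.52% / 22.46% = 0.2865
β_Jory = 0.608 × 20.34% / 22.46% = 0.5506
β_Ellery = 0.866 × 22.71% / 22.46% = 0.8756
β_P = Σ w_i β_i = 0.12×1.8390 + 0.21×0.2865 + 0.36×0.5506 + 0.31×0.8756 = 0.7505
E(R_P) = R_f + β_P × MRP = 2.26% + 0.7505 × 4.39% = 5.55%

5.55%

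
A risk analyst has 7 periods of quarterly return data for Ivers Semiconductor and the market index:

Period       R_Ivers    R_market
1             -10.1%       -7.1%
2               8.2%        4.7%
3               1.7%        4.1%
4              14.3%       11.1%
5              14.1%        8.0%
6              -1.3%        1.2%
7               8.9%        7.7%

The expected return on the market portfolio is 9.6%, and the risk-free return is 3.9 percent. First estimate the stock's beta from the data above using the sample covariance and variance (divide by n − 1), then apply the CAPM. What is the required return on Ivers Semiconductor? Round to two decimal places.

Mean R_i = (-10.1 + 8.2 + 1.7 + 14.3 + 14.1 − 1.3 + 8.9) / 7 = 5.1143%
Mean R_m = (-7.1 + 4.7 + 4.1 + 11.1 + 8.0 + 1.2 + 7.7) / 7 = 4.2429%
Σ(R_i − R̄_i)(R_m − R̄_m) = 303.8257  ⇒  Cov = 303.8257 / 6 = 50.6376
Σ(R_m − R̄_m)² = 211.2371  ⇒  Var(R_m) = 211.2371 / 6 = 35.2062
β = Cov / Var(R_m) = 50.6376 / 35.2062 = 1.4383
MRP = 9.6% − 3.9% = 5.70%
E(R) = R_f + β × MRP = 3.9% + 1.4383 × 5.7% = 12.10%

12.10%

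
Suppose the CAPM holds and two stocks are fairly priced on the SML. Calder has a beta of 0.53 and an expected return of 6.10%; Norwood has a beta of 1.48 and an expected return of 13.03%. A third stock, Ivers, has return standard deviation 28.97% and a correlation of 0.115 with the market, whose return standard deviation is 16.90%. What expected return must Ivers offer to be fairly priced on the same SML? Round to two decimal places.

3.67%

MRP = (13.03% − 6.10%) / (1.48 − 0.53) = 7.2947%
R_f = 6.10% − 0.53 × 7.2947% = 2.2338%
β_Ivers = ρ·σ_i/σ_m = 0.115 × 28.97 / 16.90 = 0.1971
E(R_Ivers) = R_f + β × MRP = 2.2338% + 0.1971 × 7.2947% = 3.67%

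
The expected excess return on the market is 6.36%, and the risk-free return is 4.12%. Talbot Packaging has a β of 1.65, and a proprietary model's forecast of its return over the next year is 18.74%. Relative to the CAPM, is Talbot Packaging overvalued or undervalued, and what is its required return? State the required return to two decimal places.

Undervalued; required return 14.61%

Required return = R_f + β·MRP = 4.12% + 1.65 × 6.36% = 14.61%
Forecast 18.74% > required 14.61% → the stock plots above the SML → undervalued.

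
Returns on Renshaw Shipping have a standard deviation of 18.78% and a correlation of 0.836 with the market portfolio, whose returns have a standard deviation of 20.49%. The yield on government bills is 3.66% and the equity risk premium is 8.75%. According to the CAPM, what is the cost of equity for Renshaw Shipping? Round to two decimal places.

β = ρ × σ_i / σ_m = 0.836 × 18.78% / 20.49% = 0.7662
E(R) = 3.66% + 0.7662 × 8.75% = 10.36%

10.36%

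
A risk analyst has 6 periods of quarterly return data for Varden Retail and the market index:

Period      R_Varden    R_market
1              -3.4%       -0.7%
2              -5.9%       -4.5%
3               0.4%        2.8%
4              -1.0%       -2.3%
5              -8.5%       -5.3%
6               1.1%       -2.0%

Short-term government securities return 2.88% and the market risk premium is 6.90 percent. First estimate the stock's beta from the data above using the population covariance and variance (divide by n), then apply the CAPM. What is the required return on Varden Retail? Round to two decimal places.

Mean R_i = (-3.4 − 5.9 + 0.4 − 1.0 − 8.5 + 1.1) / 6 = -2.8833%
Mean R_m = (-0.7 − 4.5 + 2.8 − 2.3 − 5.3 − 2.0) / 6 = -2.0000%
Σ(R_i − R̄_i)(R_m − R̄_m) = 40.6000  ⇒  Cov = 40.6000 / 6 = 6.7667
Σ(R_m − R̄_m)² = 41.9600  ⇒  Var(R_m) = 41.9600 / 6 = 6.9933
β = Cov / Var(R_m) = 6.7667 / 6.9933 = 0.9676
E(R) = R_f + β × MRP = 2.88% + 0.9676 × 6.90% = 9.56%

9.56%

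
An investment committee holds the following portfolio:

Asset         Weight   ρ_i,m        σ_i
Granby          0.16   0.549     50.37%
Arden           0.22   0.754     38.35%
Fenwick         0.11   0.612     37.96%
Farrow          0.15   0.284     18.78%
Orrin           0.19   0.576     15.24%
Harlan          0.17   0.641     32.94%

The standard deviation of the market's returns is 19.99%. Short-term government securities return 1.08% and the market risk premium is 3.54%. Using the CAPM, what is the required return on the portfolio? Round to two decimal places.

β_Granby = 0.549 × 50.37% / 19.99% = 1.3833
β_Arden = 0.754 × 38.35% / 19.99% = 1.4465
β_Fenwick = 0.612 × 37.96% / 19.99% = 1.1622
β_Farrow = 0.284 × 18.78% / 19.99% = 0.2668
β_Orrin = 0.576 × 15.24% / 19.99% = 0.4391
β_Harlan = 0.641 × 32.94% / 19.99% = 1.0563
β_P = Σ w_i β_i = 0.16×1.3833 + 0.22×1.4465 + 0.11×1.1622 + 0.15×0.2668 + 0.19×0.4391 + 0.17×1.0563 = 0.9704
E(R_P) = R_f + β_P × MRP = 1.08% + 0.9704 × 3.54% = 4.52%

4.52%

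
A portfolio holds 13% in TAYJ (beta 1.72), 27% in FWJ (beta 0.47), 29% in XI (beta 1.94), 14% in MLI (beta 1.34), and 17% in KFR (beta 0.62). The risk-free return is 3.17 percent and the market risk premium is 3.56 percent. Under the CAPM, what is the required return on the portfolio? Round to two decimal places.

β_P = Σ w_i β_i = 0.13×1.72 + 0.27×0.47 + 0.29×1.94 + 0.14×1.34 + 0.17×0.62 = 1.2061
E(R_P) = R_f + β_P × MRP = 3.17% + 1.2061 × 3.56% = 7.46%

7.46%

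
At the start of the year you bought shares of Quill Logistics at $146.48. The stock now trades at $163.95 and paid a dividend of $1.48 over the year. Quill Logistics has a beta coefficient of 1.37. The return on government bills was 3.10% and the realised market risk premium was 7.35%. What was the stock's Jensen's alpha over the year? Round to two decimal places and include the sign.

Realised HPR = (P1 + D1 − P0) / P0 = (163.95 + 1.48 − 146.48) / 146.48 = 18.95 / 146.48 = 12.9369%
CAPM required = R_f + β·MRP = 3.10% + 1.37 × 7.35% = 13.1695%
α = realised − required = 12.9369% − 13.1695% = -0.23%

-0.23%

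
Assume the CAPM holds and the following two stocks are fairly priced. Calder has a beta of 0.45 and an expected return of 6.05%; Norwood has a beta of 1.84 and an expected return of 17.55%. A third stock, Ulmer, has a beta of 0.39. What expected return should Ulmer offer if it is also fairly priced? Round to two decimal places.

MRP (SML slope) = (17.55% − 6.05%) / (1.84 − 0.45) = 11.50% / 1.39 = 8.2734%
R_f (intercept) = 6.05% − 0.45 × 8.2734% = 2.3270%
E(R_Ulmer) = R_f + β × MRP = 2.3270% + 0.39 × 8.2734% = 5.55%

5.55%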